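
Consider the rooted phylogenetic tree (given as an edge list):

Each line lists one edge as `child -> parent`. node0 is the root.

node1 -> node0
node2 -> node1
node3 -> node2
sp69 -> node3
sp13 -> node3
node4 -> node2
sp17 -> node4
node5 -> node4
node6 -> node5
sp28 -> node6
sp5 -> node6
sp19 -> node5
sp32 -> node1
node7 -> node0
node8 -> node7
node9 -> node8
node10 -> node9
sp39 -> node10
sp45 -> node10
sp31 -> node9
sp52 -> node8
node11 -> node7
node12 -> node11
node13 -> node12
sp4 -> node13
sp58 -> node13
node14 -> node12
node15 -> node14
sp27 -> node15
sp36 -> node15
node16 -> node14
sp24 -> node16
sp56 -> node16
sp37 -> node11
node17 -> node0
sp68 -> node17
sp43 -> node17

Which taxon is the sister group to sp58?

sp4

sp58 attaches to the tree at the node subtending (sp4,sp58).
The other lineage descending from that same node — the sister group — is the single tip sp4.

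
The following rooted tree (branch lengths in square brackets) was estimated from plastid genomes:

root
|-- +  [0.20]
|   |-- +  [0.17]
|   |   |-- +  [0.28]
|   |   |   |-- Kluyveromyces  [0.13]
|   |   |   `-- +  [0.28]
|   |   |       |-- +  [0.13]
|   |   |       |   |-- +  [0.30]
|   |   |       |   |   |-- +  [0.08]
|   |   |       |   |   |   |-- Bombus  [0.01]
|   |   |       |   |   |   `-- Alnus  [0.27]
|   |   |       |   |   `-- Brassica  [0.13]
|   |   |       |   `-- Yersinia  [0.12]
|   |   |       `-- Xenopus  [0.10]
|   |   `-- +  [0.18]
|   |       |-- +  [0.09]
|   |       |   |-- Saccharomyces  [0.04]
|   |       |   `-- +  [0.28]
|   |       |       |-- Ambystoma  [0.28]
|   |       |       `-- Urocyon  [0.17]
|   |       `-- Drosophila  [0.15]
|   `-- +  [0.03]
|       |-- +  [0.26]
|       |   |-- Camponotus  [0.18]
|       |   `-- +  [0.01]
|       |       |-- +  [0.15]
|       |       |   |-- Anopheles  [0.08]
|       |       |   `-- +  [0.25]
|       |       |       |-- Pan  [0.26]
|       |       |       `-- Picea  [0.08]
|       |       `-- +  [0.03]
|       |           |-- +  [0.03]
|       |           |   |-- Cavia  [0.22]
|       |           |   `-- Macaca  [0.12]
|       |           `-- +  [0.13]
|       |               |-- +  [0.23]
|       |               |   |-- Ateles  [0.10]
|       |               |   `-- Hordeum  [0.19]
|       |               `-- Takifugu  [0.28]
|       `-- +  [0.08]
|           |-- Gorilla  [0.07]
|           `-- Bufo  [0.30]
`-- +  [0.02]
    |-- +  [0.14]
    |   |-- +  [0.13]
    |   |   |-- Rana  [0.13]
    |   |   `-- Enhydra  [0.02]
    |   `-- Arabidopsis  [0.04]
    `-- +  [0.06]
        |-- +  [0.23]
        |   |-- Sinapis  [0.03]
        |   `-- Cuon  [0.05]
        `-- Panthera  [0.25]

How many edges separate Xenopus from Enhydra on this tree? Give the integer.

9

The MRCA of Xenopus and Enhydra is the root of the tree.
From Xenopus up to that node: 5 branches. From Enhydra up to the same node: 4 branches. Total: 5 + 4 = 9.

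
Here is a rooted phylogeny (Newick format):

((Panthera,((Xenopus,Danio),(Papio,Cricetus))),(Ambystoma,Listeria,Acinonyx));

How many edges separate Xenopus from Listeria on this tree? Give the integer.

The MRCA of Xenopus and Listeria is the root of the tree.
From Xenopus up to that node: 4 branches. From Listeria up to the same node: 2 branches. Total: 4 + 2 = 6.

6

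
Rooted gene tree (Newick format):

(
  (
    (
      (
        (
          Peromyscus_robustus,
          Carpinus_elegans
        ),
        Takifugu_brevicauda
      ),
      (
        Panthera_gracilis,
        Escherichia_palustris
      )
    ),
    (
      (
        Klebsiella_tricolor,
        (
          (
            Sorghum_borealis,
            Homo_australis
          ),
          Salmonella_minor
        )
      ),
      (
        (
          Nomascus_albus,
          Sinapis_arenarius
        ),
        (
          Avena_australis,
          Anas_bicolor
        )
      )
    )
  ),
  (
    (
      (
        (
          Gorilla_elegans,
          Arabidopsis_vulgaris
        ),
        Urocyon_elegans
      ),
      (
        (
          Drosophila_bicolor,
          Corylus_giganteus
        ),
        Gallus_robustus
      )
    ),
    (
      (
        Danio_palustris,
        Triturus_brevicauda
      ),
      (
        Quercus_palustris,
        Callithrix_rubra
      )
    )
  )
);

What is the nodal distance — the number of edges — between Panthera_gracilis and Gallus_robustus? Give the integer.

The MRCA of Panthera_gracilis and Gallus_robustus is the root of the tree.
From Panthera_gracilis up to that node: 4 branches. From Gallus_robustus up to the same node: 4 branches. Total: 4 + 4 = 8.

8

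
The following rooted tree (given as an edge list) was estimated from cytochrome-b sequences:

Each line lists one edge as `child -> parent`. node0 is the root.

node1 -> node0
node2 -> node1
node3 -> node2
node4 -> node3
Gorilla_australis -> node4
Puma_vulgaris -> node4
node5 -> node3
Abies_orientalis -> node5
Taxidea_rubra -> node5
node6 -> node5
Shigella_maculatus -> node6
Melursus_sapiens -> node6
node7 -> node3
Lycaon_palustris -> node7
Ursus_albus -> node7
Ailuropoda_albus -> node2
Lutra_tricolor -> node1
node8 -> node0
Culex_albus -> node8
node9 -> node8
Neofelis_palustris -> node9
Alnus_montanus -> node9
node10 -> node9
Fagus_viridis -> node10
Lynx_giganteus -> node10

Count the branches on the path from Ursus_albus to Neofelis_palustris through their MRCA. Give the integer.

8

The MRCA of Ursus_albus and Neofelis_palustris is the root of the tree.
From Ursus_albus up to that node: 5 branches. From Neofelis_palustris up to the same node: 3 branches. Total: 5 + 3 = 8.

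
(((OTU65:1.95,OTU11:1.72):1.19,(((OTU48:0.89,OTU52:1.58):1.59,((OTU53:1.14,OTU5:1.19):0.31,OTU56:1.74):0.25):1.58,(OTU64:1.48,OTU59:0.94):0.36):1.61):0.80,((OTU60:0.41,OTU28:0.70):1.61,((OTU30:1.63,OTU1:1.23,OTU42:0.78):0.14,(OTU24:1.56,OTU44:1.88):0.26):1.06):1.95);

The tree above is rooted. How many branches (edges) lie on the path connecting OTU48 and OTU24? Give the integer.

9

The MRCA of OTU48 and OTU24 is the root of the tree.
From OTU48 up to that node: 5 branches. From OTU24 up to the same node: 4 branches. Total: 5 + 4 = 9.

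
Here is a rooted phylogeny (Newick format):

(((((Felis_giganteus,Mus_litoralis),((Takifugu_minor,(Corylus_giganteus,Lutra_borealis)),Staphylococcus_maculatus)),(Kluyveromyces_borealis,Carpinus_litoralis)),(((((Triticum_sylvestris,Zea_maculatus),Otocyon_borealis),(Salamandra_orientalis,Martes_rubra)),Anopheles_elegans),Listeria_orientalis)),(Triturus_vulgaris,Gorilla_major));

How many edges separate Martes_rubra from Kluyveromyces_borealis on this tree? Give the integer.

8

The MRCA of Martes_rubra and Kluyveromyces_borealis is the node subtending ((((Felis_giganteus,Mus_litoralis),((Takifugu_minor,(Corylus_giganteus,Lutra_borealis)),Staphylococcus_maculatus)),(Kluyveromyces_borealis,Carpinus_litoralis)),(((((Triticum_sylvestris,Zea_maculatus),Otocyon_borealis),(Salamandra_orientalis,Martes_rubra)),Anopheles_elegans),Listeria_orientalis)).
From Martes_rubra up to that node: 5 branches. From Kluyveromyces_borealis up to the same node: 3 branches. Total: 5 + 3 = 8.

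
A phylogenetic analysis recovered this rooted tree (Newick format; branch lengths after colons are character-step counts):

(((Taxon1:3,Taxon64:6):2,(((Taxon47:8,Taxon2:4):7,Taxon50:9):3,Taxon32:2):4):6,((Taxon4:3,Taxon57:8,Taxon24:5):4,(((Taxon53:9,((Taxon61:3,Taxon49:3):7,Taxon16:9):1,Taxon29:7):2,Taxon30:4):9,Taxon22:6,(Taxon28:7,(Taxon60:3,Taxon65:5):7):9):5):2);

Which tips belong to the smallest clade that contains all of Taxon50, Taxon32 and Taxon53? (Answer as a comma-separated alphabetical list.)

Taxon1, Taxon16, Taxon2, Taxon22, Taxon24, Taxon28, Taxon29, Taxon30, Taxon32, Taxon4, Taxon47, Taxon49, Taxon50, Taxon53, Taxon57, Taxon60, Taxon61, Taxon64, Taxon65

Tracing Taxon50: it sits inside ((Taxon47,Taxon2),Taxon50).
Tracing Taxon32: it sits inside (((Taxon47,Taxon2),Taxon50),Taxon32).
Tracing Taxon53: it sits inside (Taxon53,((Taxon61,Taxon49),Taxon16),Taxon29).
The smallest clade enclosing all 3 is the whole tree (their MRCA is the root), so the answer is all 19 tips in alphabetical order.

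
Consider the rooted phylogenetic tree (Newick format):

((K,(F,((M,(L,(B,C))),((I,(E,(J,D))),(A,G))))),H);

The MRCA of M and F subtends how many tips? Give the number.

The MRCA of M and F is the node subtending (F,((M,(L,(B,C))),((I,(E,(J,D))),(A,G)))).
That clade contains 11 terminal taxa: A, B, C, D, E, F, G, I, J, L, M.

11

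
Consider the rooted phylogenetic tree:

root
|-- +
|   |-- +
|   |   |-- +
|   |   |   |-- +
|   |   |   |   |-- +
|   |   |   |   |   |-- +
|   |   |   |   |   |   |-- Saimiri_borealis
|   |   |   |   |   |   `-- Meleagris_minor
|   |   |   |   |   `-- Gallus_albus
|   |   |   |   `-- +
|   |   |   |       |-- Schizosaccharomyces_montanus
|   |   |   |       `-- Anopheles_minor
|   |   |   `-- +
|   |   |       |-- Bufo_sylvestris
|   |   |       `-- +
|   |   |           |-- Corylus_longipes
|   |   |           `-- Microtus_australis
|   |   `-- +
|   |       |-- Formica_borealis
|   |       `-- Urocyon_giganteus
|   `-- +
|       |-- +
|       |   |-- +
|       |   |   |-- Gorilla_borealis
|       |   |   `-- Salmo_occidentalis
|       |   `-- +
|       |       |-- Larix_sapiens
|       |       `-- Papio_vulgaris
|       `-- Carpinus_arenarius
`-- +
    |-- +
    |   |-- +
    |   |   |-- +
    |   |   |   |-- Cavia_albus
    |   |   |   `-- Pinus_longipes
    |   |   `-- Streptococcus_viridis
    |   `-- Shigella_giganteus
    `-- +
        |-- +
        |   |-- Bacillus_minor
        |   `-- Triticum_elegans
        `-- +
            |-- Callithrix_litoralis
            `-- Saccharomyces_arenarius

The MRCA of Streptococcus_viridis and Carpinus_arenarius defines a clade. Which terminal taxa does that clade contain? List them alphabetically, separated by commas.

Anopheles_minor, Bacillus_minor, Bufo_sylvestris, Callithrix_litoralis, Carpinus_arenarius, Cavia_albus, Corylus_longipes, Formica_borealis, Gallus_albus, Gorilla_borealis, Larix_sapiens, Meleagris_minor, Microtus_australis, Papio_vulgaris, Pinus_longipes, Saccharomyces_arenarius, Saimiri_borealis, Salmo_occidentalis, Schizosaccharomyces_montanus, Shigella_giganteus, Streptococcus_viridis, Triticum_elegans, Urocyon_giganteus

Tracing Streptococcus_viridis: it sits inside ((Cavia_albus,Pinus_longipes),Streptococcus_viridis).
Tracing Carpinus_arenarius: it sits inside (((Gorilla_borealis,Salmo_occidentalis),(Larix_sapiens,Papio_vulgaris)),Carpinus_arenarius).
The smallest clade enclosing both is the whole tree (their MRCA is the root), so the answer is all 23 tips in alphabetical order.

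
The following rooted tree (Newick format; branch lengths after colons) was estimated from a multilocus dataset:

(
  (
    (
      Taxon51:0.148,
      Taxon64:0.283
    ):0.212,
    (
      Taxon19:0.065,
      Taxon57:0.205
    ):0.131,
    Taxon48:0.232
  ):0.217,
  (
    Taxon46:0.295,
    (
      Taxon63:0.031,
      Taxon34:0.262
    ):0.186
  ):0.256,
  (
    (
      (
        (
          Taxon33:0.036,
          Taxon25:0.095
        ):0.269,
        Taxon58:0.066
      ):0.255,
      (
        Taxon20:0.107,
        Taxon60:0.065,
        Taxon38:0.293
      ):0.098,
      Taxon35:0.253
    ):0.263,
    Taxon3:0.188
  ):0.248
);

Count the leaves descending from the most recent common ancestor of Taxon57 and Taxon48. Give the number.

5

The MRCA of Taxon57 and Taxon48 is the node subtending ((Taxon51,Taxon64),(Taxon19,Taxon57),Taxon48).
That clade contains 5 terminal taxa: Taxon19, Taxon48, Taxon51, Taxon57, Taxon64.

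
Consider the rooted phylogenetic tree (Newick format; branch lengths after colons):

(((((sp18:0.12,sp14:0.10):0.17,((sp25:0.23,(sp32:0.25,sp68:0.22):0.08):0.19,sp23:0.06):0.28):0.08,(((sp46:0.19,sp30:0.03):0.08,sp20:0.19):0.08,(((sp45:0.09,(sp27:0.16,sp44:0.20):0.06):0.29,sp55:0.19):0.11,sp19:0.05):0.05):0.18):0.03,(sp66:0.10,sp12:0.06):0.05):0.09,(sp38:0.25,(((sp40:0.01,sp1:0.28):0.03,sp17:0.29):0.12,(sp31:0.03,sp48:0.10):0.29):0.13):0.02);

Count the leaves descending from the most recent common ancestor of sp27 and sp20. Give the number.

The MRCA of sp27 and sp20 is the node subtending (((sp46,sp30),sp20),(((sp45,(sp27,sp44)),sp55),sp19)).
That clade contains 8 terminal taxa: sp19, sp20, sp27, sp30, sp44, sp45, sp46, sp55.

8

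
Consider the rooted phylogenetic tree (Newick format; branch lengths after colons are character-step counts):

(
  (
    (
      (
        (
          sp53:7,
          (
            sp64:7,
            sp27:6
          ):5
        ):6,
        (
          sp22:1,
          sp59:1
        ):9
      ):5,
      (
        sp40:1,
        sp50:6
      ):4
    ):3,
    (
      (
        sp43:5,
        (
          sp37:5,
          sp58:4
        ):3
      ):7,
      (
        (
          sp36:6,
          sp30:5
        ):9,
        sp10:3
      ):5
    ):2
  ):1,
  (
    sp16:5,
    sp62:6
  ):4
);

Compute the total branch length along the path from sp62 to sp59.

The path runs sp62 → … → MRCA → … → sp59; the MRCA is the root of the tree.
Branch lengths along that path: 6 + 4 + 1 + 3 + 5 + 9 + 1 = 29.

29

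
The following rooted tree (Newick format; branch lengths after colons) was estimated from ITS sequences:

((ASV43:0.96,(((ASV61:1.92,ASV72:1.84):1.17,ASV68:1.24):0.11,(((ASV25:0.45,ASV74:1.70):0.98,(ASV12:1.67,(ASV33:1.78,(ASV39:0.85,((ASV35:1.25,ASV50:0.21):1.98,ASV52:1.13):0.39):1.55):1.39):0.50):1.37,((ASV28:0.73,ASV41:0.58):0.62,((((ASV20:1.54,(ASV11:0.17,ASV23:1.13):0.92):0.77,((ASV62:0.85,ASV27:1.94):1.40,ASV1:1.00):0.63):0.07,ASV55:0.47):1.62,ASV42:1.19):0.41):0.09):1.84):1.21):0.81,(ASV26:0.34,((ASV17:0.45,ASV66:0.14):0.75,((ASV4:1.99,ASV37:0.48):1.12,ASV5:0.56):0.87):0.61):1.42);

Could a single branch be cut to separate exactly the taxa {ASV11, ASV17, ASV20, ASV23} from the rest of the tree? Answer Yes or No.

No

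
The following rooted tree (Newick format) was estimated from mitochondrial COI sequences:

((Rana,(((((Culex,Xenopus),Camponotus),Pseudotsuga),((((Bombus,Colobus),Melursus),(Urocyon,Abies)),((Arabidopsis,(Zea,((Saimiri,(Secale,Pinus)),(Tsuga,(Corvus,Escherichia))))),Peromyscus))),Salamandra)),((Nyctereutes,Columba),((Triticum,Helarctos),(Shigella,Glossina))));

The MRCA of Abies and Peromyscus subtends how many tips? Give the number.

14

The MRCA of Abies and Peromyscus is the node subtending ((((Bombus,Colobus),Melursus),(Urocyon,Abies)),((Arabidopsis,(Zea,((Saimiri,(Secale,Pinus)),(Tsuga,(Corvus,Escherichia))))),Peromyscus)).
That clade contains 14 terminal taxa: Abies, Arabidopsis, Bombus, Colobus, Corvus, Escherichia, Melursus, Peromyscus, Pinus, Saimiri, Secale, Tsuga, Urocyon, Zea.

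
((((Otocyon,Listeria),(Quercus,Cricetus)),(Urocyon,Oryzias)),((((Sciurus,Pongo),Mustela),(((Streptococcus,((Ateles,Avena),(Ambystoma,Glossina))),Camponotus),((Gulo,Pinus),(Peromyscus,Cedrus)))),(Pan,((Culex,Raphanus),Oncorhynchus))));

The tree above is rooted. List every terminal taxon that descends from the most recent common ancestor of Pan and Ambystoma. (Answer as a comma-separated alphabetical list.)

Ambystoma, Ateles, Avena, Camponotus, Cedrus, Culex, Glossina, Gulo, Mustela, Oncorhynchus, Pan, Peromyscus, Pinus, Pongo, Raphanus, Sciurus, Streptococcus

Tracing Pan: it sits inside (Pan,((Culex,Raphanus),Oncorhynchus)).
Tracing Ambystoma: it sits inside (Ambystoma,Glossina).
The smallest clade enclosing both is ((((Sciurus,Pongo),Mustela),(((Streptococcus,((Ateles,Avena),(Ambystoma,Glossina))),Camponotus),((Gulo,Pinus),(Peromyscus,Cedrus)))),(Pan,((Culex,Raphanus),Oncorhynchus))); the answer is its 17 terminal taxa in alphabetical order.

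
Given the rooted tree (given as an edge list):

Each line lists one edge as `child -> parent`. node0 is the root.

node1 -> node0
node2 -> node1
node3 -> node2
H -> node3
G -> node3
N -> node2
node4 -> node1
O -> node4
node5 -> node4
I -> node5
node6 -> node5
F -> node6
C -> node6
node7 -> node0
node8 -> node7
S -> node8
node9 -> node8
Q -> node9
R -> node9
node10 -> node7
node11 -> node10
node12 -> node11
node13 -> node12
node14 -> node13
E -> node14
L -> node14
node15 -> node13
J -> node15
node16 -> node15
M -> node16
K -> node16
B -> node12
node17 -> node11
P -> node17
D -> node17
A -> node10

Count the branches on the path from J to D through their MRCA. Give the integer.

The MRCA of J and D is the node subtending ((((E,L),(J,(M,K))),B),(P,D)).
From J up to that node: 4 branches. From D up to the same node: 2 branches. Total: 4 + 2 = 6.

6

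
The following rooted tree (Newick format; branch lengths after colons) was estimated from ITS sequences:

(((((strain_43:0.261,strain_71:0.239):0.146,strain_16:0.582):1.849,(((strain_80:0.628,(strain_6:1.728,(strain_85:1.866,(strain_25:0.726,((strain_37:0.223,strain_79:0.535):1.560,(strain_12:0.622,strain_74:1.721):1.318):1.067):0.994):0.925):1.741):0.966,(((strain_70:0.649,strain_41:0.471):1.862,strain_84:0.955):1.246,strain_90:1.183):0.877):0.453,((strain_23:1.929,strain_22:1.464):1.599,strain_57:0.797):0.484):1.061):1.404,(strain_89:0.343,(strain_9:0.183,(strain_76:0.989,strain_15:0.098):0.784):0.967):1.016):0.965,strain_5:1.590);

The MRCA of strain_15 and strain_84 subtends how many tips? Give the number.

22

The MRCA of strain_15 and strain_84 is the node subtending ((((strain_43,strain_71),strain_16),(((strain_80,(strain_6,(strain_85,(strain_25,((strain_37,strain_79),(strain_12,strain_74)))))),(((strain_70,strain_41),strain_84),strain_90)),((strain_23,strain_22),strain_57))),(strain_89,(strain_9,(strain_76,strain_15)))).
That clade contains 22 terminal taxa: strain_12, strain_15, strain_16, strain_22, strain_23, strain_25, strain_37, strain_41, strain_43, strain_57, strain_6, strain_70, strain_71, strain_74, strain_76, strain_79, strain_80, strain_84, strain_85, strain_89, strain_9, strain_90.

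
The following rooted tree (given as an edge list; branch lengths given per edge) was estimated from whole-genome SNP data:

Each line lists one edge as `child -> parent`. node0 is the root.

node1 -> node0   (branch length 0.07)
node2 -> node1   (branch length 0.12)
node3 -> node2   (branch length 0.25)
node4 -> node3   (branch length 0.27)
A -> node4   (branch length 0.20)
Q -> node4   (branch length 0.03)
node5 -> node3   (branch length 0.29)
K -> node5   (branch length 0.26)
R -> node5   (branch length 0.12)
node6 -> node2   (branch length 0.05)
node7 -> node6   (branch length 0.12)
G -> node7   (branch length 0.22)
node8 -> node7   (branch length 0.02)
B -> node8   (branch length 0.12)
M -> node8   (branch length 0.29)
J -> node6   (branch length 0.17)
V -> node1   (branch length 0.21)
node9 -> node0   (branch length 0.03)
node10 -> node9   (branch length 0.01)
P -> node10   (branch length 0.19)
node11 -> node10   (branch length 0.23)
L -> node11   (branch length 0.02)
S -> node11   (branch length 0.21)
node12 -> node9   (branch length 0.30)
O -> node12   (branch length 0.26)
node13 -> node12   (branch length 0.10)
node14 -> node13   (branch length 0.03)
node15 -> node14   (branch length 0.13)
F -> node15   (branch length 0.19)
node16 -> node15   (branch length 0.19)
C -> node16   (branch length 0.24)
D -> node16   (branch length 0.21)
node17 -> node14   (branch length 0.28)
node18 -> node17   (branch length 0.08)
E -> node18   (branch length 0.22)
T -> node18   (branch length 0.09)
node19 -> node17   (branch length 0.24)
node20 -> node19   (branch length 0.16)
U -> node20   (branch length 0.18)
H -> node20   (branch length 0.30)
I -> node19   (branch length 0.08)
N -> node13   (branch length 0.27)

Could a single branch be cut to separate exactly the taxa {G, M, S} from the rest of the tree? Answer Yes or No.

No

The MRCA of the listed taxa is the root, so the smallest clade containing them is the whole tree.
That clade also contains A, B, C, D, E, F, H, I, J, K, L, N, O, P, Q, R, T, U, V, which are not in the proposed group, so the group is not monophyletic.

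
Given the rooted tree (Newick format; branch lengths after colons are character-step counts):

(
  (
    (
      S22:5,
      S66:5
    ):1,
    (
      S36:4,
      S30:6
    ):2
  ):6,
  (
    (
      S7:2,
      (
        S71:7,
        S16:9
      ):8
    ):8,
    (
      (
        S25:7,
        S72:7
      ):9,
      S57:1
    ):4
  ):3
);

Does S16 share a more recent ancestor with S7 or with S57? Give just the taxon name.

S7

The MRCA of S16 and S7 subtends (S7,(S71,S16)) (3 taxa).
The MRCA of S16 and S57 subtends ((S7,(S71,S16)),((S25,S72),S57)) (6 taxa).
The first is nested inside the second, so S16 shares a more recent common ancestor with S7.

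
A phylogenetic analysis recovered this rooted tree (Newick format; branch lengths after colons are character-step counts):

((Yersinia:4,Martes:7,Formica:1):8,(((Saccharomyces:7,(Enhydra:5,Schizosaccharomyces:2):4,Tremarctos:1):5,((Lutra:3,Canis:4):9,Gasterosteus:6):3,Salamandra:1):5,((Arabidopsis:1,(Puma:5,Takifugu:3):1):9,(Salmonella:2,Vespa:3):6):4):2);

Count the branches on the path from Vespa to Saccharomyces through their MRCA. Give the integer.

The MRCA of Vespa and Saccharomyces is the node subtending (((Saccharomyces,(Enhydra,Schizosaccharomyces),Tremarctos),((Lutra,Canis),Gasterosteus),Salamandra),((Arabidopsis,(Puma,Takifugu)),(Salmonella,Vespa))).
From Vespa up to that node: 3 branches. From Saccharomyces up to the same node: 3 branches. Total: 3 + 3 = 6.

6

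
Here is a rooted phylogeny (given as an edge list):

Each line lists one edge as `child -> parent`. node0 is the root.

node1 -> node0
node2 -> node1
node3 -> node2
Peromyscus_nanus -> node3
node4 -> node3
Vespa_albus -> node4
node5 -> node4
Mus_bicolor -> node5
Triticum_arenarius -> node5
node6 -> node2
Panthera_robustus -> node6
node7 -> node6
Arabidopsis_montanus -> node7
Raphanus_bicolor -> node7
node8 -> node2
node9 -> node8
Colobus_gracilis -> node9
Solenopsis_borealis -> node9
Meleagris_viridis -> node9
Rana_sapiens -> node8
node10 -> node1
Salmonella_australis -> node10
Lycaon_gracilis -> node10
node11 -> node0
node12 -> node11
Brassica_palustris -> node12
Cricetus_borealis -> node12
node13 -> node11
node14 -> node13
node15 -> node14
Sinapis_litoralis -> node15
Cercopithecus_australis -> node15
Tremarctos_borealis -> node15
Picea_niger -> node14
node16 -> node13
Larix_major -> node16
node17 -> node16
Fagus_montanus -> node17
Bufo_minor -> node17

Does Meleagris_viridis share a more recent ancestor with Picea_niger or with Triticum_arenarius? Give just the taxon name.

Triticum_arenarius

The MRCA of Meleagris_viridis and Triticum_arenarius subtends ((Peromyscus_nanus,(Vespa_albus,(Mus_bicolor,Triticum_arenarius))),(Panthera_robustus,(Arabidopsis_montanus,Raphanus_bicolor)),((Colobus_gracilis,Solenopsis_borealis,Meleagris_viridis),Rana_sapiens)) (11 taxa).
The MRCA of Meleagris_viridis and Picea_niger is the root, subtending the entire tree (22 taxa).
The first is nested inside the second, so Meleagris_viridis shares a more recent common ancestor with Triticum_arenarius.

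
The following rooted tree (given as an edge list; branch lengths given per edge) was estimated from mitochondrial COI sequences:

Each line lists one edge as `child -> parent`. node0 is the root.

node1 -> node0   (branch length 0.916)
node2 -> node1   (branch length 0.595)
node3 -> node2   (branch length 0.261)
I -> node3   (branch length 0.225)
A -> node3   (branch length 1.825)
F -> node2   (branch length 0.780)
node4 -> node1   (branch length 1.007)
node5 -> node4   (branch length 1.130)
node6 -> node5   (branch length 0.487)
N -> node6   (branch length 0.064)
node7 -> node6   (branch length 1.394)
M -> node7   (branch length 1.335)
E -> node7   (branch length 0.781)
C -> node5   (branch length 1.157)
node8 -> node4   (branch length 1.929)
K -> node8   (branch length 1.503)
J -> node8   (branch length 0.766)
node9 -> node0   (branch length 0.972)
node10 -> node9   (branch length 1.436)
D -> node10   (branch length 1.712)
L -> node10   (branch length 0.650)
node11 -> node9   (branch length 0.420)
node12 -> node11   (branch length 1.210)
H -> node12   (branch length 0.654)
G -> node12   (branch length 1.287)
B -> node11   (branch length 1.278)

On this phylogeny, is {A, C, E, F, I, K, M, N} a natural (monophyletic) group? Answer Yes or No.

The MRCA of the listed taxa subtends (((I,A),F),(((N,(M,E)),C),(K,J))).
That clade also contains J, which is not in the proposed group, so the group is not monophyletic.

No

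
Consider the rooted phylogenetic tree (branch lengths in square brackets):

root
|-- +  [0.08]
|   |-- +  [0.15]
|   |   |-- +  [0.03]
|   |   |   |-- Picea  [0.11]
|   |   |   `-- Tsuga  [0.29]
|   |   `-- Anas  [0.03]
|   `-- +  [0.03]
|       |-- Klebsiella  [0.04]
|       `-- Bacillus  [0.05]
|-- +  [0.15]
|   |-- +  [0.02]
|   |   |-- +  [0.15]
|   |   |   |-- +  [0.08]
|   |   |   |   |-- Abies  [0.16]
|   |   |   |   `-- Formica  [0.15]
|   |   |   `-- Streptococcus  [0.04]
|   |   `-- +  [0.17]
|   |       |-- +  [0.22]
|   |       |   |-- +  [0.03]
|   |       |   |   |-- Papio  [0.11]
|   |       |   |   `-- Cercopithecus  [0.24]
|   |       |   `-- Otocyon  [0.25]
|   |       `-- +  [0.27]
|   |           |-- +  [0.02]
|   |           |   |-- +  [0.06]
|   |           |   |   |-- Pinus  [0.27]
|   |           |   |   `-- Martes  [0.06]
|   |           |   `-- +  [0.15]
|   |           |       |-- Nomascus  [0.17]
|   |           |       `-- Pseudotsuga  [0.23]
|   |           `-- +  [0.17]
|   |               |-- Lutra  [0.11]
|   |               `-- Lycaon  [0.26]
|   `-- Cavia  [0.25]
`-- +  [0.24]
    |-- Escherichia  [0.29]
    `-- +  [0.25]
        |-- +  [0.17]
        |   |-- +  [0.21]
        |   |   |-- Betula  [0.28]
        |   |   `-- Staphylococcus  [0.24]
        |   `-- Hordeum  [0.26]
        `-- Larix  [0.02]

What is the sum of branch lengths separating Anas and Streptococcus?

0.62

The path runs Anas → … → MRCA → … → Streptococcus; the MRCA is the root of the tree.
Branch lengths along that path: 0.03 + 0.15 + 0.08 + 0.15 + 0.02 + 0.15 + 0.04 = 0.62.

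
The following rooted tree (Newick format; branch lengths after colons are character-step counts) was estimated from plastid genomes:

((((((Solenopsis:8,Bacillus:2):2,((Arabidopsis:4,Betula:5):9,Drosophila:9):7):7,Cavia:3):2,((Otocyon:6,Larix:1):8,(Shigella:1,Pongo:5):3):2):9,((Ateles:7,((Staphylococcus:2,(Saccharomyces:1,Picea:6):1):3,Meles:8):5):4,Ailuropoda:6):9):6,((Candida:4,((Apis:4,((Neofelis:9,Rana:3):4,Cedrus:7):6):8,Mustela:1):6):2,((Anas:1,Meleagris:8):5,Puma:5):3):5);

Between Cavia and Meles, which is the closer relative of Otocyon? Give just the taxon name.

Cavia

The MRCA of Otocyon and Cavia subtends ((((Solenopsis,Bacillus),((Arabidopsis,Betula),Drosophila)),Cavia),((Otocyon,Larix),(Shigella,Pongo))) (10 taxa).
The MRCA of Otocyon and Meles subtends (((((Solenopsis,Bacillus),((Arabidopsis,Betula),Drosophila)),Cavia),((Otocyon,Larix),(Shigella,Pongo))),((Ateles,((Staphylococcus,(Saccharomyces,Picea)),Meles)),Ailuropoda)) (16 taxa).
The first is nested inside the second, so Otocyon shares a more recent common ancestor with Cavia.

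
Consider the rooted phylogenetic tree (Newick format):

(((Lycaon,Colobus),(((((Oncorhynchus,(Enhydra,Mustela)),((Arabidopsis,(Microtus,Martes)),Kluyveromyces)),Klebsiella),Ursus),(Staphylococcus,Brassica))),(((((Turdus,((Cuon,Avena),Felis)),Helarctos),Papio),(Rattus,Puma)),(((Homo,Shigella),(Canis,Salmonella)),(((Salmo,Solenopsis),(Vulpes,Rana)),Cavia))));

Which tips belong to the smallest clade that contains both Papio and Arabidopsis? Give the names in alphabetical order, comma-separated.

Tracing Papio: it sits inside (((Turdus,((Cuon,Avena),Felis)),Helarctos),Papio).
Tracing Arabidopsis: it sits inside (Arabidopsis,(Microtus,Martes)).
The smallest clade enclosing both is the whole tree (their MRCA is the root), so the answer is all 30 tips in alphabetical order.

Arabidopsis, Avena, Brassica, Canis, Cavia, Colobus, Cuon, Enhydra, Felis, Helarctos, Homo, Klebsiella, Kluyveromyces, Lycaon, Martes, Microtus, Mustela, Oncorhynchus, Papio, Puma, Rana, Rattus, Salmo, Salmonella, Shigella, Solenopsis, Staphylococcus, Turdus, Ursus, Vulpes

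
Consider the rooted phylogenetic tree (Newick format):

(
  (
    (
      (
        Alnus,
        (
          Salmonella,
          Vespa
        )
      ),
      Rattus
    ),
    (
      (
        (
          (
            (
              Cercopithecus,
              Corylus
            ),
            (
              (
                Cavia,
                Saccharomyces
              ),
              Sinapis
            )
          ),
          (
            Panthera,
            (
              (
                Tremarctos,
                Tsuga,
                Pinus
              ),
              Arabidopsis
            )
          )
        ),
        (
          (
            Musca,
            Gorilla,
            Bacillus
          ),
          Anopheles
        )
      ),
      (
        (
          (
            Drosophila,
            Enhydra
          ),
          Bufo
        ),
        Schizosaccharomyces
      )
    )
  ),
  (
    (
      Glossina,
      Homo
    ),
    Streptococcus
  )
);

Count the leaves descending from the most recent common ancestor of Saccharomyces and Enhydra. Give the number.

18

The MRCA of Saccharomyces and Enhydra is the node subtending (((((Cercopithecus,Corylus),((Cavia,Saccharomyces),Sinapis)),(Panthera,((Tremarctos,Tsuga,Pinus),Arabidopsis))),((Musca,Gorilla,Bacillus),Anopheles)),(((Drosophila,Enhydra),Bufo),Schizosaccharomyces)).
That clade contains 18 terminal taxa: Anopheles, Arabidopsis, Bacillus, Bufo, Cavia, Cercopithecus, Corylus, Drosophila, Enhydra, Gorilla, Musca, Panthera, Pinus, Saccharomyces, Schizosaccharomyces, Sinapis, Tremarctos, Tsuga.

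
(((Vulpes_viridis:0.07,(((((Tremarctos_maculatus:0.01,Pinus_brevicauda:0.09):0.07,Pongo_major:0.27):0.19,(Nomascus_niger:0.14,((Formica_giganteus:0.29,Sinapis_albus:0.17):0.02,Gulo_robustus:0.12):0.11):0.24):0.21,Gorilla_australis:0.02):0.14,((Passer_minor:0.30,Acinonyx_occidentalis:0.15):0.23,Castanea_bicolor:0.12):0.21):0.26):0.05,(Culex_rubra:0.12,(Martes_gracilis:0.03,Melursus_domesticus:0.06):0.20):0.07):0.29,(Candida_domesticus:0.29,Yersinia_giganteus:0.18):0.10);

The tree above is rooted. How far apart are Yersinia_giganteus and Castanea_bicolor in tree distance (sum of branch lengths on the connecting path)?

1.21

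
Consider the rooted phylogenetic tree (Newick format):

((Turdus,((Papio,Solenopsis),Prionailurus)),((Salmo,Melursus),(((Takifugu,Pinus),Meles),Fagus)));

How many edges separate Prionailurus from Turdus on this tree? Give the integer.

3

The MRCA of Prionailurus and Turdus is the node subtending (Turdus,((Papio,Solenopsis),Prionailurus)).
From Prionailurus up to that node: 2 branches. From Turdus up to the same node: 1 branch. Total: 2 + 1 = 3.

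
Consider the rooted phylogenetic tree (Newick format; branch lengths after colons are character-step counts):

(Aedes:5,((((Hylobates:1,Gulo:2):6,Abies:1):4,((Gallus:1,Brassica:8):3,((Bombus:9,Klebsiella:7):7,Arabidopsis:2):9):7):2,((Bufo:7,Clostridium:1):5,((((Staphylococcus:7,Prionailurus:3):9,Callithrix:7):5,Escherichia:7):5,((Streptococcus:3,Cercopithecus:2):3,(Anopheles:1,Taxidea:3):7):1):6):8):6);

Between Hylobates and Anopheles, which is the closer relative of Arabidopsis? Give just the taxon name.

Hylobates

The MRCA of Arabidopsis and Hylobates subtends (((Hylobates,Gulo),Abies),((Gallus,Brassica),((Bombus,Klebsiella),Arabidopsis))) (8 taxa).
The MRCA of Arabidopsis and Anopheles subtends ((((Hylobates,Gulo),Abies),((Gallus,Brassica),((Bombus,Klebsiella),Arabidopsis))),((Bufo,Clostridium),((((Staphylococcus,Prionailurus),Callithrix),Escherichia),((Streptococcus,Cercopithecus),(Anopheles,Taxidea))))) (18 taxa).
The first is nested inside the second, so Arabidopsis shares a more recent common ancestor with Hylobates.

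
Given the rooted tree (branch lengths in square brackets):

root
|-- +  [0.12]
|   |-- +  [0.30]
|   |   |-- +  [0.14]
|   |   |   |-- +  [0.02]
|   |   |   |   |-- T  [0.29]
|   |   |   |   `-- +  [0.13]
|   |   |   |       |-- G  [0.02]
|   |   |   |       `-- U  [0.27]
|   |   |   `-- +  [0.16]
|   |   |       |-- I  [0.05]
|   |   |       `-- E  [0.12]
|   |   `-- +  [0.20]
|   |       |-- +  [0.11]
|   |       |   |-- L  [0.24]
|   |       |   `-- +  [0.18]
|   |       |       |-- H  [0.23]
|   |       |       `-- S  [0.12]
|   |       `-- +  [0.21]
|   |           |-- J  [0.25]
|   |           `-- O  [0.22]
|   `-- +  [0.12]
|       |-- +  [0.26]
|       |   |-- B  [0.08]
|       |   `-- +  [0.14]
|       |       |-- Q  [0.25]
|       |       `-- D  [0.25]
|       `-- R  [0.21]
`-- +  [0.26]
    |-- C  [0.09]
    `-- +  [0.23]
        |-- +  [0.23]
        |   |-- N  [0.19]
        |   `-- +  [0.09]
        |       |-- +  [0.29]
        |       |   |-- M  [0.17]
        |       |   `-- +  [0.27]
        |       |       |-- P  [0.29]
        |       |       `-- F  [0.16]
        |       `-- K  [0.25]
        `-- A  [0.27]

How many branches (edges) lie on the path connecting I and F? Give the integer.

The MRCA of I and F is the root of the tree.
From I up to that node: 5 branches. From F up to the same node: 7 branches. Total: 5 + 7 = 12.

12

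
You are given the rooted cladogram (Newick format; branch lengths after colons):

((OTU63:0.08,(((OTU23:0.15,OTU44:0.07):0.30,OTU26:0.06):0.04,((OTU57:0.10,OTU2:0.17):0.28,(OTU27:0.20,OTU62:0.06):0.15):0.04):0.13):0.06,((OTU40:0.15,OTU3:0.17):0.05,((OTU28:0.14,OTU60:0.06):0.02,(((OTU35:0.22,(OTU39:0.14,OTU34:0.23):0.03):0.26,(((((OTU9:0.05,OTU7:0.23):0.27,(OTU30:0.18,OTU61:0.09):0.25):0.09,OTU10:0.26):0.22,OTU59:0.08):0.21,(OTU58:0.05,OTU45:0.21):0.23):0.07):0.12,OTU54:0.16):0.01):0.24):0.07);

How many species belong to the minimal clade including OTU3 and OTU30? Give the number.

The MRCA of OTU3 and OTU30 is the node subtending ((OTU40,OTU3),((OTU28,OTU60),(((OTU35,(OTU39,OTU34)),(((((OTU9,OTU7),(OTU30,OTU61)),OTU10),OTU59),(OTU58,OTU45))),OTU54))).
That clade contains 16 terminal taxa: OTU10, OTU28, OTU3, OTU30, OTU34, OTU35, OTU39, OTU40, OTU45, OTU54, OTU58, OTU59, OTU60, OTU61, OTU7, OTU9.

16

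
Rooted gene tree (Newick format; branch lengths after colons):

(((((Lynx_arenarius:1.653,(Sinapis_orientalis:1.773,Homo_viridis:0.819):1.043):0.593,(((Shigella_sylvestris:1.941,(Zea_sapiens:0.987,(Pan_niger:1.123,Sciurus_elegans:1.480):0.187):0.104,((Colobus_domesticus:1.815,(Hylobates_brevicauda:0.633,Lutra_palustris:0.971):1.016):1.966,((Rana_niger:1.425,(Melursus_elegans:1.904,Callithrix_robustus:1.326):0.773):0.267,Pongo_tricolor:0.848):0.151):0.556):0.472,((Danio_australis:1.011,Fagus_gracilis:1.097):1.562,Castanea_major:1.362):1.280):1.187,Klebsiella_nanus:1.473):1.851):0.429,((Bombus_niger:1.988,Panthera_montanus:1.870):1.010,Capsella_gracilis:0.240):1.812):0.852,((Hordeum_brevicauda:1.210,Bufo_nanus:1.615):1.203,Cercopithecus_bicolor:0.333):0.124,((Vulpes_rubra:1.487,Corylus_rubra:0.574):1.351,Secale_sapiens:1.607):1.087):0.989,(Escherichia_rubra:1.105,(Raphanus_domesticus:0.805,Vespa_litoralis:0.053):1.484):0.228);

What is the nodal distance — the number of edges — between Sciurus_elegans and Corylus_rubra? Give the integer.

The MRCA of Sciurus_elegans and Corylus_rubra is the node subtending ((((Lynx_arenarius,(Sinapis_orientalis,Homo_viridis)),(((Shigella_sylvestris,(Zea_sapiens,(Pan_niger,Sciurus_elegans)),((Colobus_domesticus,(Hylobates_brevicauda,Lutra_palustris)),((Rana_niger,(Melursus_elegans,Callithrix_robustus)),Pongo_tricolor))),((Danio_australis,Fagus_gracilis),Castanea_major)),Klebsiella_nanus)),((Bombus_niger,Panthera_montanus),Capsella_gracilis)),((Hordeum_brevicauda,Bufo_nanus),Cercopithecus_bicolor),((Vulpes_rubra,Corylus_rubra),Secale_sapiens)).
From Sciurus_elegans up to that node: 8 branches. From Corylus_rubra up to the same node: 3 branches. Total: 8 + 3 = 11.

11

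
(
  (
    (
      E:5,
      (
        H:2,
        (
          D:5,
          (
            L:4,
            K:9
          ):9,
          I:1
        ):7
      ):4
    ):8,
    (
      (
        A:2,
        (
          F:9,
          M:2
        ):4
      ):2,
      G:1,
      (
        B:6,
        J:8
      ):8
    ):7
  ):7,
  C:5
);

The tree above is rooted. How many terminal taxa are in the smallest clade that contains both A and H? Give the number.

The MRCA of A and H is the node subtending ((E,(H,(D,(L,K),I))),((A,(F,M)),G,(B,J))).
That clade contains 12 terminal taxa: A, B, D, E, F, G, H, I, J, K, L, M.

12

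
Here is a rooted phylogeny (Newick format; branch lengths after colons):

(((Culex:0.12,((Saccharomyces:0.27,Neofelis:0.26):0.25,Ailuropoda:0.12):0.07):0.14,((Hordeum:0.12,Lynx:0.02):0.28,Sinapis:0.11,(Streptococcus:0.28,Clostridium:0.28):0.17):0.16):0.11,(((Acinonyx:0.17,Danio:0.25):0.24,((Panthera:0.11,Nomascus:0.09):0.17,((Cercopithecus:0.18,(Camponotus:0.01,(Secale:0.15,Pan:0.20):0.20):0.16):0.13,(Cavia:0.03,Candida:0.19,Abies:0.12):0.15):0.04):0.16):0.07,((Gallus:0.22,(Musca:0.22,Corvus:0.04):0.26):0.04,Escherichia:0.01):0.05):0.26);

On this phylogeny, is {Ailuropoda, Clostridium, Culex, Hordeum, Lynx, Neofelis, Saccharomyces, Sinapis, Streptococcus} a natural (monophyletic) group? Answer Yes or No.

Yes

The most recent common ancestor of these taxa subtends ((Culex,((Saccharomyces,Neofelis),Ailuropoda)),((Hordeum,Lynx),Sinapis,(Streptococcus,Clostridium))).
That clade has exactly 9 tips — every listed taxon and nothing else — so the group is monophyletic.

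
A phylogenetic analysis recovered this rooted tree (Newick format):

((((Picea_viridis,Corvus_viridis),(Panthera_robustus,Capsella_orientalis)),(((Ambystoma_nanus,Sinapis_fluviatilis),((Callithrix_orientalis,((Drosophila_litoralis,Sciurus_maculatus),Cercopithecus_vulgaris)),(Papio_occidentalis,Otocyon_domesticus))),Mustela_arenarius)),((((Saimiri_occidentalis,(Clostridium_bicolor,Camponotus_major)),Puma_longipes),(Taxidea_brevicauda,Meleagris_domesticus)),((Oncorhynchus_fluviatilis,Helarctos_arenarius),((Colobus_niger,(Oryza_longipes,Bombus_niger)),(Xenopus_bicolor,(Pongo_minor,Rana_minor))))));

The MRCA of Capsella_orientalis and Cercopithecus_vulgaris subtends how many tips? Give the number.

13

The MRCA of Capsella_orientalis and Cercopithecus_vulgaris is the node subtending (((Picea_viridis,Corvus_viridis),(Panthera_robustus,Capsella_orientalis)),(((Ambystoma_nanus,Sinapis_fluviatilis),((Callithrix_orientalis,((Drosophila_litoralis,Sciurus_maculatus),Cercopithecus_vulgaris)),(Papio_occidentalis,Otocyon_domesticus))),Mustela_arenarius)).
That clade contains 13 terminal taxa: Ambystoma_nanus, Callithrix_orientalis, Capsella_orientalis, Cercopithecus_vulgaris, Corvus_viridis, Drosophila_litoralis, Mustela_arenarius, Otocyon_domesticus, Panthera_robustus, Papio_occidentalis, Picea_viridis, Sciurus_maculatus, Sinapis_fluviatilis.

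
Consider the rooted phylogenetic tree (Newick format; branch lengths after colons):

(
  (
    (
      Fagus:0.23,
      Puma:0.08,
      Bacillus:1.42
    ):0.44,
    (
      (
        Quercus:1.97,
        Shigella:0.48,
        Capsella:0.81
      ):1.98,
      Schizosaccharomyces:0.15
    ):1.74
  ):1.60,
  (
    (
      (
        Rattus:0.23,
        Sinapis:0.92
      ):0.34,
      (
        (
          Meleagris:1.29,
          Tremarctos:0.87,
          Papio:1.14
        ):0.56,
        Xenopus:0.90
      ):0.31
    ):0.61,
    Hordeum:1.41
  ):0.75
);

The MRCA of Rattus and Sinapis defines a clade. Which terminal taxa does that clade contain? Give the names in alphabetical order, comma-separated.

Tracing Rattus: it sits inside (Rattus,Sinapis).
Tracing Sinapis: it sits inside (Rattus,Sinapis).
The smallest clade enclosing both is (Rattus,Sinapis); the answer is its 2 terminal taxa in alphabetical order.

Rattus, Sinapis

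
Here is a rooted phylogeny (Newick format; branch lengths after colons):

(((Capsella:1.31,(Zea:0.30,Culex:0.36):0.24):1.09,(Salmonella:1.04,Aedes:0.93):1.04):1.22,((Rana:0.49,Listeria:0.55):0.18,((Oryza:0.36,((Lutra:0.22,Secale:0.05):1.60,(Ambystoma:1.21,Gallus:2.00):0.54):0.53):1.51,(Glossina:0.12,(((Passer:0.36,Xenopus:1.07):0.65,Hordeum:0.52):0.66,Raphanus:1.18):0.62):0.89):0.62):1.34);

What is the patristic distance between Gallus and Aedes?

9.73

The path runs Gallus → … → MRCA → … → Aedes; the MRCA is the root of the tree.
Branch lengths along that path: 2.00 + 0.54 + 0.53 + 1.51 + 0.62 + 1.34 + 1.22 + 1.04 + 0.93 = 9.73.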